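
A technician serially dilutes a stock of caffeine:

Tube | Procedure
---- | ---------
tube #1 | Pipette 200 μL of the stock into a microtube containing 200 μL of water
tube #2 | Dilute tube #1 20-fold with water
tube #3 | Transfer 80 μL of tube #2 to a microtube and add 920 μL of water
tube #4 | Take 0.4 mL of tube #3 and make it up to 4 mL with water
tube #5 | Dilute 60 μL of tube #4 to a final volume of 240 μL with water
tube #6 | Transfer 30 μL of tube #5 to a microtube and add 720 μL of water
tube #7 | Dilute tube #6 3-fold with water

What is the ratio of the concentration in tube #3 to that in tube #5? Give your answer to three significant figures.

40.0

Step 1: 200 μL + 200 μL = 400 μL total → factor 400/200 = 2
Step 2: 20-fold → factor 20
Step 3: 80 μL + 920 μL = 1000 μL total → factor 1000/80 = 12.5
Step 4: 0.4 mL brought to 4 mL → factor 4/0.4 = 10
Step 5: 60 μL brought to 240 μL → factor 240/60 = 4
Dilution factor to tube #3 = 500; to tube #5 = 20000
[tube #3]/[tube #5] = (factor to tube #5)/(factor to tube #3) = 20000/500 = 40.0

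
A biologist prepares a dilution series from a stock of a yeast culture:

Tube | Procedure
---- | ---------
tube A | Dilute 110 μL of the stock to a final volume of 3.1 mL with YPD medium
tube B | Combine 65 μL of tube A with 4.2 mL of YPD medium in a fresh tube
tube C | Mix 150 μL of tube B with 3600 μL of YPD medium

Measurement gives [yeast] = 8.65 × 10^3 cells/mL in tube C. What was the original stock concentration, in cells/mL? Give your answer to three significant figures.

Step 1: 110 μL brought to 3.1 mL → factor 3100/110 = 28.182
Step 2: 65 μL + 4.2 mL = 4265 μL total → factor 4265/65 = 65.615
Step 3: 150 μL + 3600 μL = 3750 μL total → factor 3750/150 = 25
Overall dilution factor = 28.182 × 65.615 × 25 = 46229
Stock = 8.65 × 10^3 cells/mL × 46229 = 4.00 × 10^8 cells/mL

4.00 × 10^8 cells/mL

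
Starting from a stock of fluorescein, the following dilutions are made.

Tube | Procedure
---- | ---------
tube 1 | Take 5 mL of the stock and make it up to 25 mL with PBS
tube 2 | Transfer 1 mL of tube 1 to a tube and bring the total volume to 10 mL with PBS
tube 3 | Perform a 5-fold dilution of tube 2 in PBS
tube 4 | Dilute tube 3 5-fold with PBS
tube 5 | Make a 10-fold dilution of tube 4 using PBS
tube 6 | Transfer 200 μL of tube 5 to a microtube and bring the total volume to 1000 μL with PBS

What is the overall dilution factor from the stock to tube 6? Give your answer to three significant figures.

6.25 × 10^4

Step 1: 5 mL brought to 25 mL → factor 25/5 = 5
Step 2: 1 mL brought to 10 mL → factor 10/1 = 10
Step 3: 5-fold → factor 5
Step 4: 5-fold → factor 5
Step 5: 10-fold → factor 10
Step 6: 200 μL brought to 1000 μL → factor 1000/200 = 5
Overall dilution factor = 5 × 10 × 5 × 5 × 10 × 5 = 62500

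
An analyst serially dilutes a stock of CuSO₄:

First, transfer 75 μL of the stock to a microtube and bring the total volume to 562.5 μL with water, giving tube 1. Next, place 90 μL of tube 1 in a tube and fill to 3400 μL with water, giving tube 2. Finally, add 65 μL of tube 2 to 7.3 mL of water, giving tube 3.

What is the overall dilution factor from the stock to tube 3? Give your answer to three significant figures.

Step 1: 75 μL brought to 562.5 μL → factor 562.5/75 = 7.5
Step 2: 90 μL brought to 3400 μL → factor 3400/90 = 37.778
Step 3: 65 μL + 7.3 mL = 7365 μL total → factor 7365/65 = 113.31
Overall dilution factor = 7.5 × 37.778 × 113.31 = 32104

3.21 × 10^4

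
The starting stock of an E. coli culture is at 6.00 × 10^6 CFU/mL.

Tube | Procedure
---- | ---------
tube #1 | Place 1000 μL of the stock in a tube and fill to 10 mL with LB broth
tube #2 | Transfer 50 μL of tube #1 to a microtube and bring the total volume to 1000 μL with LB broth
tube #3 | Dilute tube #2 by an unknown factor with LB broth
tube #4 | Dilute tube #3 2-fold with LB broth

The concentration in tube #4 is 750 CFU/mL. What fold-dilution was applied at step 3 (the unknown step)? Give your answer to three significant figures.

Step 1: 1000 μL brought to 10 mL → factor 10000/1000 = 10
Step 2: 50 μL brought to 1000 μL → factor 1000/50 = 20
Step 3: unknown factor x
Step 4: 2-fold → factor 2
Product of known-step factors = 400
Overall factor = 6.00 × 10^6 CFU/mL / (750 CFU/mL) = 8000
x = 8000 / 400 = 20.0

20.0-fold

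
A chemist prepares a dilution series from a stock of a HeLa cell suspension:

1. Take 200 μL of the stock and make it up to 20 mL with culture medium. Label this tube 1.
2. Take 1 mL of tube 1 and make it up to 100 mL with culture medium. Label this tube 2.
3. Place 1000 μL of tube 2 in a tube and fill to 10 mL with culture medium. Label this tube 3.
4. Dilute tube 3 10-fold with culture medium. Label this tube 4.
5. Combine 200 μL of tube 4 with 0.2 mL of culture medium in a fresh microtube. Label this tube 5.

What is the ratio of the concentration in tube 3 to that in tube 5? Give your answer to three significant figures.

20.0

Step 1: 200 μL brought to 20 mL → factor 20000/200 = 100
Step 2: 1 mL brought to 100 mL → factor 100/1 = 100
Step 3: 1000 μL brought to 10 mL → factor 10000/1000 = 10
Step 4: 10-fold → factor 10
Step 5: 200 μL + 0.2 mL = 400 μL total → factor 400/200 = 2
Dilution factor to tube 3 = 1 × 10^5; to tube 5 = 2 × 10^6
[tube 3]/[tube 5] = (factor to tube 5)/(factor to tube 3) = 2 × 10^6/1 × 10^5 = 20.0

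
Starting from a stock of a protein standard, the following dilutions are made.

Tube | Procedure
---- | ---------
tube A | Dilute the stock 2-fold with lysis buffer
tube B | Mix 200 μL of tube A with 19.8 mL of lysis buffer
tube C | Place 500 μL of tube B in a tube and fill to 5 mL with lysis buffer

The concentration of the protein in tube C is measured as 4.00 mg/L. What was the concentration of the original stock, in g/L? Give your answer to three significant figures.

Step 1: 2-fold → factor 2
Step 2: 200 μL + 19.8 mL = 20000 μL total → factor 20000/200 = 100
Step 3: 500 μL brought to 5 mL → factor 5000/500 = 10
Overall dilution factor = 2 × 100 × 10 = 2000
Stock = 4.00 mg/L × 2000 = 8000 mg/L = 8.00 g/L

8.00 g/L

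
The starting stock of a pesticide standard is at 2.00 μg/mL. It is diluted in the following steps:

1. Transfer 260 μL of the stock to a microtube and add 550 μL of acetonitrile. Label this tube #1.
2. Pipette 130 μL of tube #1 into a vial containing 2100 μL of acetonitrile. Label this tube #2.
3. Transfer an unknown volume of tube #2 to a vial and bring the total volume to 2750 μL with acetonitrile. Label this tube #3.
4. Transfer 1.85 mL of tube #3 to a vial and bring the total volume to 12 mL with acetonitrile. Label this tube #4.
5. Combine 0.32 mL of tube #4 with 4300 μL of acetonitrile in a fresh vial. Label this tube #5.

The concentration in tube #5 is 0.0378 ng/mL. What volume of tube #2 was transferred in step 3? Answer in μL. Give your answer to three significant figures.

260 μL

Step 1: 260 μL + 550 μL = 810 μL total → factor 810/260 = 3.1154
Step 2: 130 μL + 2100 μL = 2230 μL total → factor 2230/130 = 17.154
Step 3: v brought to 2750 μL → factor = 2750 μL/v
Step 4: 1.85 mL brought to 12 mL → factor 12/1.85 = 6.4865
Step 5: 0.32 mL + 4300 μL = 4.62 mL total → factor 4.62/0.32 = 14.438
Product of known-step factors = 5004.7
Overall factor = 2.00 μg/mL / (0.0378 ng/mL) = 52910
Step-3 factor = 52910 / 5004.7 = 10.572
v = 2750 μL / 10.572 = 260 μL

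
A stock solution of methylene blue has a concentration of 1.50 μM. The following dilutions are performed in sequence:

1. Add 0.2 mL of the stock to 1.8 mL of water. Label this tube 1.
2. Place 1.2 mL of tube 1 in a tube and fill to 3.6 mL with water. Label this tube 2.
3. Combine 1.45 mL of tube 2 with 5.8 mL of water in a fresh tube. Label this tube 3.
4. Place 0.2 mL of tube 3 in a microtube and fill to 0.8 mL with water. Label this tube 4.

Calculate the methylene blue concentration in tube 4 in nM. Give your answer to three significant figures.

2.50 nM

Step 1: 0.2 mL + 1.8 mL = 2 mL total → factor 2/0.2 = 10
Step 2: 1.2 mL brought to 3.6 mL → factor 3.6/1.2 = 3
Step 3: 1.45 mL + 5.8 mL = 7.25 mL total → factor 7.25/1.45 = 5
Step 4: 0.2 mL brought to 0.8 mL → factor 0.8/0.2 = 4
Dilution factor through tube 4 = 10 × 3 × 5 × 4 = 600
[tube 4] = 1.50 μM / 600 = 0.002500 μM = 2.50 nM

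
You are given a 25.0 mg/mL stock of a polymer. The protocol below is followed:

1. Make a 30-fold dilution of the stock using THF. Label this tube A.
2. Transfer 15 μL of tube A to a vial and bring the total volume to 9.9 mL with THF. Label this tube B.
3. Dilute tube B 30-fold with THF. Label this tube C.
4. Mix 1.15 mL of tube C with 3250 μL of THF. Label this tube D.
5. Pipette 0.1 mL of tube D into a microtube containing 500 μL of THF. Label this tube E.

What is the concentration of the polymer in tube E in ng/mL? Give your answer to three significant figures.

1.83 ng/mL

Step 1: 30-fold → factor 30
Step 2: 15 μL brought to 9.9 mL → factor 9900/15 = 660
Step 3: 30-fold → factor 30
Step 4: 1.15 mL + 3250 μL = 4.4 mL total → factor 4.4/1.15 = 3.8261
Step 5: 0.1 mL + 500 μL = 0.6 mL total → factor 0.6/0.1 = 6
Overall dilution factor = 30 × 660 × 30 × 3.8261 × 6 = 1.3636 × 10^7
Final = 25.0 mg/mL / 1.3636 × 10^7 = 1.833 × 10^-6 mg/mL = 1.83 ng/mL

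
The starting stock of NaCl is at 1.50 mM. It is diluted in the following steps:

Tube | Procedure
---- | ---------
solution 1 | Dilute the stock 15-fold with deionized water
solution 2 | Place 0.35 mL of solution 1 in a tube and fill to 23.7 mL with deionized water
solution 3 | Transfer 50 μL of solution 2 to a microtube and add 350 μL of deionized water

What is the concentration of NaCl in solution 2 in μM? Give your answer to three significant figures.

1.48 μM

Step 1: 15-fold → factor 15
Step 2: 0.35 mL brought to 23.7 mL → factor 23.7/0.35 = 67.714
Dilution factor through solution 2 = 15 × 67.714 = 1015.7
[solution 2] = 1.50 mM / 1015.7 = 0.001477 mM = 1.48 μM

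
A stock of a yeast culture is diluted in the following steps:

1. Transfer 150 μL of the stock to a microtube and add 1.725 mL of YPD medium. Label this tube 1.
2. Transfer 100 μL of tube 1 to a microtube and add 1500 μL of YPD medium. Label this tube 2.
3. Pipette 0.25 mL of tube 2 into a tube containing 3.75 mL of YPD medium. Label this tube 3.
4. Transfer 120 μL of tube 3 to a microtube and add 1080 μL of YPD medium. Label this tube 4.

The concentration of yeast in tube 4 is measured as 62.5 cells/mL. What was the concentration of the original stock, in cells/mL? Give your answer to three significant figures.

2.00 × 10^6 cells/mL

Step 1: 150 μL + 1.725 mL = 1875 μL total → factor 1875/150 = 12.5
Step 2: 100 μL + 1500 μL = 1600 μL total → factor 1600/100 = 16
Step 3: 0.25 mL + 3.75 mL = 4 mL total → factor 4/0.25 = 16
Step 4: 120 μL + 1080 μL = 1200 μL total → factor 1200/120 = 10
Overall dilution factor = 12.5 × 16 × 16 × 10 = 32000
Stock = 62.5 cells/mL × 32000 = 2.00 × 10^6 cells/mL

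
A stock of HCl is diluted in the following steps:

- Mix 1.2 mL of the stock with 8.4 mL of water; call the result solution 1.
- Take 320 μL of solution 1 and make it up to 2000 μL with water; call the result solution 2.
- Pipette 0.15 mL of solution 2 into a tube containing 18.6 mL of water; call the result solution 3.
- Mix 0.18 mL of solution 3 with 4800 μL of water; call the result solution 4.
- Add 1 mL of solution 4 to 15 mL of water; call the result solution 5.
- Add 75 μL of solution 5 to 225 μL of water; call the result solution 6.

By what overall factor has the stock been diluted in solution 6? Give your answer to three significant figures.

1.11 × 10^7

Step 1: 1.2 mL + 8.4 mL = 9.6 mL total → factor 9.6/1.2 = 8
Step 2: 320 μL brought to 2000 μL → factor 2000/320 = 6.25
Step 3: 0.15 mL + 18.6 mL = 18.75 mL total → factor 18.75/0.15 = 125
Step 4: 0.18 mL + 4800 μL = 4.98 mL total → factor 4.98/0.18 = 27.667
Step 5: 1 mL + 15 mL = 16 mL total → factor 16/1 = 16
Step 6: 75 μL + 225 μL = 300 μL total → factor 300/75 = 4
Overall dilution factor = 8 × 6.25 × 125 × 27.667 × 16 × 4 = 1.1067 × 10^7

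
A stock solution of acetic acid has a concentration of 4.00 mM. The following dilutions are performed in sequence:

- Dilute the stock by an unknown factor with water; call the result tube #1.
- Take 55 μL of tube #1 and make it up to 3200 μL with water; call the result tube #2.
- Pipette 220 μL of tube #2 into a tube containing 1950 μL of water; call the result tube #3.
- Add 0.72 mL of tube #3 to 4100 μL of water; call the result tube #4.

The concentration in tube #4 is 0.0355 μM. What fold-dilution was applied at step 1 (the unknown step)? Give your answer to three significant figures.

29.3-fold

Step 1: unknown factor x
Step 2: 55 μL brought to 3200 μL → factor 3200/55 = 58.182
Step 3: 220 μL + 1950 μL = 2170 μL total → factor 2170/220 = 9.8636
Step 4: 0.72 mL + 4100 μL = 4.82 mL total → factor 4.82/0.72 = 6.6944
Product of known-step factors = 3841.8
Overall factor = 4.00 mM / (0.0355 μM) = 1.1268 × 10^5
x = 1.1268 × 10^5 / 3841.8 = 29.3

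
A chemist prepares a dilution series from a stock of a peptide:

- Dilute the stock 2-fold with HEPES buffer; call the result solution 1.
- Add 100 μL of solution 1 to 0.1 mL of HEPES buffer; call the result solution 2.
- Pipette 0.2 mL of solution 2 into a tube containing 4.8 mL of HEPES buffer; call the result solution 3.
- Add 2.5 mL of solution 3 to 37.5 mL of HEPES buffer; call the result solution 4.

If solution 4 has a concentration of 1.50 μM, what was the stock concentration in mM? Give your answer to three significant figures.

2.40 mM

Step 1: 2-fold → factor 2
Step 2: 100 μL + 0.1 mL = 200 μL total → factor 200/100 = 2
Step 3: 0.2 mL + 4.8 mL = 5 mL total → factor 5/0.2 = 25
Step 4: 2.5 mL + 37.5 mL = 40 mL total → factor 40/2.5 = 16
Overall dilution factor = 2 × 2 × 25 × 16 = 1600
Stock = 1.50 μM × 1600 = 2400 μM = 2.40 mM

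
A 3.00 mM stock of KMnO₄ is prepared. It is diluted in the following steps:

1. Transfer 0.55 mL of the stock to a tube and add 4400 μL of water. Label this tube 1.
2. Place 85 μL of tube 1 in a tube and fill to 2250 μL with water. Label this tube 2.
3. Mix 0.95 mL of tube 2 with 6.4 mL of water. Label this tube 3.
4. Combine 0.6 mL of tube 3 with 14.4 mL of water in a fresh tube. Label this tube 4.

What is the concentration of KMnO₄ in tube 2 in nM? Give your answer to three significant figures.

1.26 × 10^4 nM

Step 1: 0.55 mL + 4400 μL = 4.95 mL total → factor 4.95/0.55 = 9
Step 2: 85 μL brought to 2250 μL → factor 2250/85 = 26.471
Dilution factor through tube 2 = 9 × 26.471 = 238.24
[tube 2] = 3.00 mM / 238.24 = 0.01259 mM = 1.26 × 10^4 nM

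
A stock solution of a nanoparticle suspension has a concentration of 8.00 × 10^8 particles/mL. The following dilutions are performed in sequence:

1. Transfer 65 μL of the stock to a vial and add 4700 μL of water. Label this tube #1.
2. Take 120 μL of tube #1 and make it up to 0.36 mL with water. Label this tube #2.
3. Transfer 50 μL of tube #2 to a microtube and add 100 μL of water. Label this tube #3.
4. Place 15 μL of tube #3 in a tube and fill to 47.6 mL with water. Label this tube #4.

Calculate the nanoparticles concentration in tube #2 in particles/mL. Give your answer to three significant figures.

3.64 × 10^6 particles/mL

Step 1: 65 μL + 4700 μL = 4765 μL total → factor 4765/65 = 73.308
Step 2: 120 μL brought to 0.36 mL → factor 360/120 = 3
Dilution factor through tube #2 = 73.308 × 3 = 219.92
[tube #2] = 8.00 × 10^8 particles/mL / 219.92 = 3.64 × 10^6 particles/mL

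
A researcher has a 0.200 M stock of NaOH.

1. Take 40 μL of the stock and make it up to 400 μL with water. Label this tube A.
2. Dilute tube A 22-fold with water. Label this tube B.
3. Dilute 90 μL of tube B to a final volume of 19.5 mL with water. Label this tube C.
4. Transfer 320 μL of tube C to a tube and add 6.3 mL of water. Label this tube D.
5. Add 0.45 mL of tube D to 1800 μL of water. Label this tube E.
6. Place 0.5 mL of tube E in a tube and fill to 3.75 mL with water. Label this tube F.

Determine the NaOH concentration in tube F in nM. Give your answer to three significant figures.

Step 1: 40 μL brought to 400 μL → factor 400/40 = 10
Step 2: 22-fold → factor 22
Step 3: 90 μL brought to 19.5 mL → factor 19500/90 = 216.67
Step 4: 320 μL + 6.3 mL = 6620 μL total → factor 6620/320 = 20.688
Step 5: 0.45 mL + 1800 μL = 2.25 mL total → factor 2.25/0.45 = 5
Step 6: 0.5 mL brought to 3.75 mL → factor 3.75/0.5 = 7.5
Overall dilution factor = 10 × 22 × 216.67 × 20.688 × 5 × 7.5 = 3.6979 × 10^7
Final = 0.200 M / 3.6979 × 10^7 = 5.408 × 10^-9 M = 5.41 nM

5.41 nM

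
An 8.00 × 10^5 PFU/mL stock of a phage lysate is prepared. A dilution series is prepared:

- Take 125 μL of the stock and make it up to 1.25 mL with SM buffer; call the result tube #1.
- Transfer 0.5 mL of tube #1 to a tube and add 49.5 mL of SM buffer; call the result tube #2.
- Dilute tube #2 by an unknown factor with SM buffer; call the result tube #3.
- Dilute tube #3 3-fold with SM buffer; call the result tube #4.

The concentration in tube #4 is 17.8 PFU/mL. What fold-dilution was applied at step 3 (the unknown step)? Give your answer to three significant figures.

Step 1: 125 μL brought to 1.25 mL → factor 1250/125 = 10
Step 2: 0.5 mL + 49.5 mL = 50 mL total → factor 50/0.5 = 100
Step 3: unknown factor x
Step 4: 3-fold → factor 3
Product of known-step factors = 3000
Overall factor = 8.00 × 10^5 PFU/mL / (17.8 PFU/mL) = 44944
x = 44944 / 3000 = 15.0

15.0-fold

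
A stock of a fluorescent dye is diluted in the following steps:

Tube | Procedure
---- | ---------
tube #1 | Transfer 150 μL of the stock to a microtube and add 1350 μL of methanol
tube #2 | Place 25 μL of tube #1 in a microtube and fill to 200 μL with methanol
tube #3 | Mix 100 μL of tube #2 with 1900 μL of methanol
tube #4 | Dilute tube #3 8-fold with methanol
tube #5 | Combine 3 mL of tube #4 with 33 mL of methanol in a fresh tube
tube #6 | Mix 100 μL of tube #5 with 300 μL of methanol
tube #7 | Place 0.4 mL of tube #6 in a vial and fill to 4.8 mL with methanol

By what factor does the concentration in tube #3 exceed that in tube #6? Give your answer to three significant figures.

Step 1: 150 μL + 1350 μL = 1500 μL total → factor 1500/150 = 10
Step 2: 25 μL brought to 200 μL → factor 200/25 = 8
Step 3: 100 μL + 1900 μL = 2000 μL total → factor 2000/100 = 20
Step 4: 8-fold → factor 8
Step 5: 3 mL + 33 mL = 36 mL total → factor 36/3 = 12
Step 6: 100 μL + 300 μL = 400 μL total → factor 400/100 = 4
Dilution factor to tube #3 = 1600; to tube #6 = 6.144 × 10^5
[tube #3]/[tube #6] = (factor to tube #6)/(factor to tube #3) = 6.144 × 10^5/1600 = 384

384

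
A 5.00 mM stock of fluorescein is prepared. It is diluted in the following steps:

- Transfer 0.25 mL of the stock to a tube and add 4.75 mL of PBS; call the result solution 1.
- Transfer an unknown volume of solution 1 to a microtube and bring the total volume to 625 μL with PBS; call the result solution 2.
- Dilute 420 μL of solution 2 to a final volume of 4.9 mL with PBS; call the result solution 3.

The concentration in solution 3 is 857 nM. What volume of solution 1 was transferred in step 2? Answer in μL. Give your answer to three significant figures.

25.0 μL

Step 1: 0.25 mL + 4.75 mL = 5 mL total → factor 5/0.25 = 20
Step 2: v brought to 625 μL → factor = 625 μL/v
Step 3: 420 μL brought to 4.9 mL → factor 4900/420 = 11.667
Product of known-step factors = 233.33
Overall factor = 5.00 mM / (857 nM) = 5834.3
Step-2 factor = 5834.3 / 233.33 = 25.004
v = 625 μL / 25.004 = 25.0 μL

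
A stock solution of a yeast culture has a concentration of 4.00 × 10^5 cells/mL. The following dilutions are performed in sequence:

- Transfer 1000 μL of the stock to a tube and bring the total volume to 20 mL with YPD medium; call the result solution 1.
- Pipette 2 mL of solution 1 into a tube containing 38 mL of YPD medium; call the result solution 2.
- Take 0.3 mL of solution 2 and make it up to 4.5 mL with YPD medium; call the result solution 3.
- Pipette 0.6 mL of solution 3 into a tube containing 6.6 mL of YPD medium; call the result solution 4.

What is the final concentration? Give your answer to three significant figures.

5.56 cells/mL

Step 1: 1000 μL brought to 20 mL → factor 20000/1000 = 20
Step 2: 2 mL + 38 mL = 40 mL total → factor 40/2 = 20
Step 3: 0.3 mL brought to 4.5 mL → factor 4.5/0.3 = 15
Step 4: 0.6 mL + 6.6 mL = 7.2 mL total → factor 7.2/0.6 = 12
Overall dilution factor = 20 × 20 × 15 × 12 = 72000
Final = 4.00 × 10^5 cells/mL / 72000 = 5.56 cells/mL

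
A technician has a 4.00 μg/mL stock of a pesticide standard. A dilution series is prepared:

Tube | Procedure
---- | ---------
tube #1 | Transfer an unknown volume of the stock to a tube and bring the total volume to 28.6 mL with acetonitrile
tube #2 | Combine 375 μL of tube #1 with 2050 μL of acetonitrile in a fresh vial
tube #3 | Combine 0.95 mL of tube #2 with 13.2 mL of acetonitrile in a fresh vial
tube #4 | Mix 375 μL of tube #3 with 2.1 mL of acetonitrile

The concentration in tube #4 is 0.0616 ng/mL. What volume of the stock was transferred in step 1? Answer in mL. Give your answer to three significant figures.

Step 1: v brought to 28.6 mL → factor = 28.6 mL/v
Step 2: 375 μL + 2050 μL = 2425 μL total → factor 2425/375 = 6.4667
Step 3: 0.95 mL + 13.2 mL = 14.15 mL total → factor 14.15/0.95 = 14.895
Step 4: 375 μL + 2.1 mL = 2475 μL total → factor 2475/375 = 6.6
Product of known-step factors = 635.71
Overall factor = 4.00 μg/mL / (0.0616 ng/mL) = 64935
Step-1 factor = 64935 / 635.71 = 102.15
v = 28.6 mL / 102.15 = 0.280 mL

0.280 mL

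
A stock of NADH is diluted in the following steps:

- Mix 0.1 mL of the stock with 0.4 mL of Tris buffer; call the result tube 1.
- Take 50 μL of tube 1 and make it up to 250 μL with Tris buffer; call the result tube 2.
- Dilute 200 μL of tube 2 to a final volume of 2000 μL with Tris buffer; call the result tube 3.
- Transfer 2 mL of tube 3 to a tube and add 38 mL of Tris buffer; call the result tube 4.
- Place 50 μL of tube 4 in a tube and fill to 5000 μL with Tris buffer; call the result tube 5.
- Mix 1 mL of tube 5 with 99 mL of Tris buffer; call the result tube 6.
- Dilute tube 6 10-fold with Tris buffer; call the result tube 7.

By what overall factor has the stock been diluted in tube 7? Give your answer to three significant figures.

5.00 × 10^8

Step 1: 0.1 mL + 0.4 mL = 0.5 mL total → factor 0.5/0.1 = 5
Step 2: 50 μL brought to 250 μL → factor 250/50 = 5
Step 3: 200 μL brought to 2000 μL → factor 2000/200 = 10
Step 4: 2 mL + 38 mL = 40 mL total → factor 40/2 = 20
Step 5: 50 μL brought to 5000 μL → factor 5000/50 = 100
Step 6: 1 mL + 99 mL = 100 mL total → factor 100/1 = 100
Step 7: 10-fold → factor 10
Overall dilution factor = 5 × 5 × 10 × 20 × 100 × 100 × 10 = 5 × 10^8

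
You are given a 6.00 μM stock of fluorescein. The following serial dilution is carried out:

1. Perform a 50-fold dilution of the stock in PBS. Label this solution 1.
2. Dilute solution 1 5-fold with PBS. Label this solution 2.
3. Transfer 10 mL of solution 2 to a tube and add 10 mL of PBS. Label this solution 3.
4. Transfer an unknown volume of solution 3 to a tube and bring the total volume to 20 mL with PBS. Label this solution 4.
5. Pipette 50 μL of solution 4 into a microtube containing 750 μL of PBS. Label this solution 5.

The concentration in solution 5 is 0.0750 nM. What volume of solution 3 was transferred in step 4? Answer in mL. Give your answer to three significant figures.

2.00 mL

Step 1: 50-fold → factor 50
Step 2: 5-fold → factor 5
Step 3: 10 mL + 10 mL = 20 mL total → factor 20/10 = 2
Step 4: v brought to 20 mL → factor = 20 mL/v
Step 5: 50 μL + 750 μL = 800 μL total → factor 800/50 = 16
Product of known-step factors = 8000
Overall factor = 6.00 μM / (0.0750 nM) = 80000
Step-4 factor = 80000 / 8000 = 10
v = 20 mL / 10 = 2.00 mL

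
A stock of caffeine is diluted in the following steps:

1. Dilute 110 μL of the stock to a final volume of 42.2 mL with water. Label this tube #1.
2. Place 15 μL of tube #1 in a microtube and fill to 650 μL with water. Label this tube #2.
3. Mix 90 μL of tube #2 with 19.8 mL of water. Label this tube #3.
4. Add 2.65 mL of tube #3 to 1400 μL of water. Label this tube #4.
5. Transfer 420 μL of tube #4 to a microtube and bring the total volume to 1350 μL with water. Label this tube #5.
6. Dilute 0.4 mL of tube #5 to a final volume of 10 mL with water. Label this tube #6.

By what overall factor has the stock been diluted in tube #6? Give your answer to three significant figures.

Step 1: 110 μL brought to 42.2 mL → factor 42200/110 = 383.64
Step 2: 15 μL brought to 650 μL → factor 650/15 = 43.333
Step 3: 90 μL + 19.8 mL = 19890 μL total → factor 19890/90 = 221
Step 4: 2.65 mL + 1400 μL = 4.05 mL total → factor 4.05/2.65 = 1.5283
Step 5: 420 μL brought to 1350 μL → factor 1350/420 = 3.2143
Step 6: 0.4 mL brought to 10 mL → factor 10/0.4 = 25
Overall dilution factor = 383.64 × 43.333 × 221 × 1.5283 × 3.2143 × 25 = 4.512 × 10^8

4.51 × 10^8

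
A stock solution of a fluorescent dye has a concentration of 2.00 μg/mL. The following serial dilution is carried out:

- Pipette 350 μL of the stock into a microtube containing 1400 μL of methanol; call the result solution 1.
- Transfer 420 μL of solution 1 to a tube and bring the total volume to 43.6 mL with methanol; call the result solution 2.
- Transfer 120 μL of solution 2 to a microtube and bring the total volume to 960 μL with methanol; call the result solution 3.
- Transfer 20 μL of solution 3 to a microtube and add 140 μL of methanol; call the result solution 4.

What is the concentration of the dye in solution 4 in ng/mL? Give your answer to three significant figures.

Step 1: 350 μL + 1400 μL = 1750 μL total → factor 1750/350 = 5
Step 2: 420 μL brought to 43.6 mL → factor 43600/420 = 103.81
Step 3: 120 μL brought to 960 μL → factor 960/120 = 8
Step 4: 20 μL + 140 μL = 160 μL total → factor 160/20 = 8
Overall dilution factor = 5 × 103.81 × 8 × 8 = 33219
Final = 2.00 μg/mL / 33219 = 6.021 × 10^-5 μg/mL = 0.0602 ng/mL

0.0602 ng/mL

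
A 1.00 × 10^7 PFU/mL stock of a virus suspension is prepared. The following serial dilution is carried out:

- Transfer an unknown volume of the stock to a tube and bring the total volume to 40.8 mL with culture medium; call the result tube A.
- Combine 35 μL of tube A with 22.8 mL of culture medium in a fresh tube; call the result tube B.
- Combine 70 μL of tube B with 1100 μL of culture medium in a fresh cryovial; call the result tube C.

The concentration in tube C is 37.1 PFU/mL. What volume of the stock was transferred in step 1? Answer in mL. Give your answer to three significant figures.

Step 1: v brought to 40.8 mL → factor = 40.8 mL/v
Step 2: 35 μL + 22.8 mL = 22835 μL total → factor 22835/35 = 652.43
Step 3: 70 μL + 1100 μL = 1170 μL total → factor 1170/70 = 16.714
Product of known-step factors = 10905
Overall factor = 1.00 × 10^7 PFU/mL / (37.1 PFU/mL) = 2.6954 × 10^5
Step-1 factor = 2.6954 × 10^5 / 10905 = 24.718
v = 40.8 mL / 24.718 = 1.65 mL

1.65 mL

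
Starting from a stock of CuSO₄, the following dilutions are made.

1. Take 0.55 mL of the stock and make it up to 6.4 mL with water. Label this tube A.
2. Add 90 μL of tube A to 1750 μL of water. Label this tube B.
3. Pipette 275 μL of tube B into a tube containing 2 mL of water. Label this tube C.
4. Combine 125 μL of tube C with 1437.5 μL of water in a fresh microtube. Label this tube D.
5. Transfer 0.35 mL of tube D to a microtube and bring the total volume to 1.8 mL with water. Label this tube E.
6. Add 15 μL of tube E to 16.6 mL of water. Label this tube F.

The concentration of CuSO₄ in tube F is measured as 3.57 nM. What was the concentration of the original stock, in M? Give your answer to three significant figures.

0.500 M

Step 1: 0.55 mL brought to 6.4 mL → factor 6.4/0.55 = 11.636
Step 2: 90 μL + 1750 μL = 1840 μL total → factor 1840/90 = 20.444
Step 3: 275 μL + 2 mL = 2275 μL total → factor 2275/275 = 8.2727
Step 4: 125 μL + 1437.5 μL = 1562.5 μL total → factor 1562.5/125 = 12.5
Step 5: 0.35 mL brought to 1.8 mL → factor 1.8/0.35 = 5.1429
Step 6: 15 μL + 16.6 mL = 16615 μL total → factor 16615/15 = 1107.7
Overall dilution factor = 11.636 × 20.444 × 8.2727 × 12.5 × 5.1429 × 1107.7 = 1.4014 × 10^8
Stock = 3.57 nM × 1.4014 × 10^8 = 5.003 × 10^8 nM = 0.500 M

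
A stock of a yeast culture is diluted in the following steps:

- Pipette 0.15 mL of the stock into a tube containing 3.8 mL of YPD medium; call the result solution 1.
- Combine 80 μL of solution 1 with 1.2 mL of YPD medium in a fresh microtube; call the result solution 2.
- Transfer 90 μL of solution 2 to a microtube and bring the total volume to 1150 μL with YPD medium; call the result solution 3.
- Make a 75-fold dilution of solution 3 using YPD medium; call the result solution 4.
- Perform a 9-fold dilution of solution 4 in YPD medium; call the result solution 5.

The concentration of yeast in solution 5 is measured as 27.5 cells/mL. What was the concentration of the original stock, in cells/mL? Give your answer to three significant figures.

9.99 × 10^7 cells/mL

Step 1: 0.15 mL + 3.8 mL = 3.95 mL total → factor 3.95/0.15 = 26.333
Step 2: 80 μL + 1.2 mL = 1280 μL total → factor 1280/80 = 16
Step 3: 90 μL brought to 1150 μL → factor 1150/90 = 12.778
Step 4: 75-fold → factor 75
Step 5: 9-fold → factor 9
Overall dilution factor = 26.333 × 16 × 12.778 × 75 × 9 = 3.634 × 10^6
Stock = 27.5 cells/mL × 3.634 × 10^6 = 9.99 × 10^7 cells/mL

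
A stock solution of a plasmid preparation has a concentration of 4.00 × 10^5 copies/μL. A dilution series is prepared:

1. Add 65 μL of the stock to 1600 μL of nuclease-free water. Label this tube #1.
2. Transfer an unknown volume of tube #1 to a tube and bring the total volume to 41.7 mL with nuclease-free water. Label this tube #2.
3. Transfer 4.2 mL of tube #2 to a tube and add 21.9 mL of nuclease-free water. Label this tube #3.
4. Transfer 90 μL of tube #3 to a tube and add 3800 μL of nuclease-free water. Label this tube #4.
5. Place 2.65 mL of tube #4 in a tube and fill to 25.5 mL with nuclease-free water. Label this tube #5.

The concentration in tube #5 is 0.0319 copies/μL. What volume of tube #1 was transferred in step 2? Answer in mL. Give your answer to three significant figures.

0.220 mL

Step 1: 65 μL + 1600 μL = 1665 μL total → factor 1665/65 = 25.615
Step 2: v brought to 41.7 mL → factor = 41.7 mL/v
Step 3: 4.2 mL + 21.9 mL = 26.1 mL total → factor 26.1/4.2 = 6.2143
Step 4: 90 μL + 3800 μL = 3890 μL total → factor 3890/90 = 43.222
Step 5: 2.65 mL brought to 25.5 mL → factor 25.5/2.65 = 9.6226
Product of known-step factors = 66205
Overall factor = 4.00 × 10^5 copies/μL / (0.0319 copies/μL) = 1.2539 × 10^7
Step-2 factor = 1.2539 × 10^7 / 66205 = 189.4
v = 41.7 mL / 189.4 = 0.220 mL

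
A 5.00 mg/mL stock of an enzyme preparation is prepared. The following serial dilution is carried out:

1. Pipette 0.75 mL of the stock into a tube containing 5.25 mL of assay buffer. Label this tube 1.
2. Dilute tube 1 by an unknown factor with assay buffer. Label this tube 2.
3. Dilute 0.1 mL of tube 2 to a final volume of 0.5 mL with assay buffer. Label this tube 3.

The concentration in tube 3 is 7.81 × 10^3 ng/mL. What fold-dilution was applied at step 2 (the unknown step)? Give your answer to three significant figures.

16.0-fold

Step 1: 0.75 mL + 5.25 mL = 6 mL total → factor 6/0.75 = 8
Step 2: unknown factor x
Step 3: 0.1 mL brought to 0.5 mL → factor 0.5/0.1 = 5
Product of known-step factors = 40
Overall factor = 5.00 mg/mL / (7.81 × 10^3 ng/mL) = 640.2
x = 640.2 / 40 = 16.0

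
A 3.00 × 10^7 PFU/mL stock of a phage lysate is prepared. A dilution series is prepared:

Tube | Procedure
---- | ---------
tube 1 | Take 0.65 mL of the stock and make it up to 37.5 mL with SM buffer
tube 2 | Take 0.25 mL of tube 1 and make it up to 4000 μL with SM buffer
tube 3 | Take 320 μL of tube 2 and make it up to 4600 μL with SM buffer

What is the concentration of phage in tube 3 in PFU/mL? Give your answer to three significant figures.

2.26 × 10^3 PFU/mL

Step 1: 0.65 mL brought to 37.5 mL → factor 37.5/0.65 = 57.692
Step 2: 0.25 mL brought to 4000 μL → factor 4/0.25 = 16
Step 3: 320 μL brought to 4600 μL → factor 4600/320 = 14.375
Overall dilution factor = 57.692 × 16 × 14.375 = 13269
Final = 3.00 × 10^7 PFU/mL / 13269 = 2.26 × 10^3 PFU/mL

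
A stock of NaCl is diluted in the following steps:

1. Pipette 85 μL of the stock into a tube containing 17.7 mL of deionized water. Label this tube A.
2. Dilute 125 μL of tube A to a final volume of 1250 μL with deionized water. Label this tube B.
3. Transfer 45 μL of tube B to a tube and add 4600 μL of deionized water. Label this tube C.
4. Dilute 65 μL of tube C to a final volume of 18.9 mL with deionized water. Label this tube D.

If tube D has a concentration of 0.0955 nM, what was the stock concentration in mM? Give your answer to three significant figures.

6.00 mM

Step 1: 85 μL + 17.7 mL = 17785 μL total → factor 17785/85 = 209.24
Step 2: 125 μL brought to 1250 μL → factor 1250/125 = 10
Step 3: 45 μL + 4600 μL = 4645 μL total → factor 4645/45 = 103.22
Step 4: 65 μL brought to 18.9 mL → factor 18900/65 = 290.77
Overall dilution factor = 209.24 × 10 × 103.22 × 290.77 = 6.28 × 10^7
Stock = 0.0955 nM × 6.28 × 10^7 = 5.997 × 10^6 nM = 6.00 mM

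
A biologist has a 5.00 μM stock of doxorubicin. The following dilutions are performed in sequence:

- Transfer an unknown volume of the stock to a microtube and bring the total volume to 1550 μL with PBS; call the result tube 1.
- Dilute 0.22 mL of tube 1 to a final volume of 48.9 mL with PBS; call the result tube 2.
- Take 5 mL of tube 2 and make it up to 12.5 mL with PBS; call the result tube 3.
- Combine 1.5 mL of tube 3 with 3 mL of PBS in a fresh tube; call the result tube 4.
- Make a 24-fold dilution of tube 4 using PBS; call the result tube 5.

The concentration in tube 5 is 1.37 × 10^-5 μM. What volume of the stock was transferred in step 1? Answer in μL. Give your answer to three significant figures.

Step 1: v brought to 1550 μL → factor = 1550 μL/v
Step 2: 0.22 mL brought to 48.9 mL → factor 48.9/0.22 = 222.27
Step 3: 5 mL brought to 12.5 mL → factor 12.5/5 = 2.5
Step 4: 1.5 mL + 3 mL = 4.5 mL total → factor 4.5/1.5 = 3
Step 5: 24-fold → factor 24
Product of known-step factors = 40009
Overall factor = 5.00 μM / (1.37 × 10^-5 μM) = 3.6496 × 10^5
Step-1 factor = 3.6496 × 10^5 / 40009 = 9.122
v = 1550 μL / 9.122 = 170 μL

170 μL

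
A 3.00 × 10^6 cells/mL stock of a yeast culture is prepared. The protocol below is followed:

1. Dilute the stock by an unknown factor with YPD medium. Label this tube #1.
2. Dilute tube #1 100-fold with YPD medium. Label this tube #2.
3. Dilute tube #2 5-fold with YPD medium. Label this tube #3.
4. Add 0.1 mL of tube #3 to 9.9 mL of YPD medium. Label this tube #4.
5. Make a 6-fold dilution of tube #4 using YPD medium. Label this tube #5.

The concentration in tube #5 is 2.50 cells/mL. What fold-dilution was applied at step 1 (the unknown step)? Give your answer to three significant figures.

4.00-fold

Step 1: unknown factor x
Step 2: 100-fold → factor 100
Step 3: 5-fold → factor 5
Step 4: 0.1 mL + 9.9 mL = 10 mL total → factor 10/0.1 = 100
Step 5: 6-fold → factor 6
Product of known-step factors = 3 × 10^5
Overall factor = 3.00 × 10^6 cells/mL / (2.50 cells/mL) = 1.2 × 10^6
x = 1.2 × 10^6 / 3 × 10^5 = 4.00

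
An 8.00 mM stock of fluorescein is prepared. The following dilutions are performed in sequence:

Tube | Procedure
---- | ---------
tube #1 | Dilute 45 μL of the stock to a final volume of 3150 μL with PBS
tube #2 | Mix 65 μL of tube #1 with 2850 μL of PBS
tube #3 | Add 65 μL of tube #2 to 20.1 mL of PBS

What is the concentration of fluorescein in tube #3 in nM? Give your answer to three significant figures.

8.21 nM

Step 1: 45 μL brought to 3150 μL → factor 3150/45 = 70
Step 2: 65 μL + 2850 μL = 2915 μL total → factor 2915/65 = 44.846
Step 3: 65 μL + 20.1 mL = 20165 μL total → factor 20165/65 = 310.23
Overall dilution factor = 70 × 44.846 × 310.23 = 9.7389 × 10^5
Final = 8.00 mM / 9.7389 × 10^5 = 8.215 × 10^-6 mM = 8.21 nM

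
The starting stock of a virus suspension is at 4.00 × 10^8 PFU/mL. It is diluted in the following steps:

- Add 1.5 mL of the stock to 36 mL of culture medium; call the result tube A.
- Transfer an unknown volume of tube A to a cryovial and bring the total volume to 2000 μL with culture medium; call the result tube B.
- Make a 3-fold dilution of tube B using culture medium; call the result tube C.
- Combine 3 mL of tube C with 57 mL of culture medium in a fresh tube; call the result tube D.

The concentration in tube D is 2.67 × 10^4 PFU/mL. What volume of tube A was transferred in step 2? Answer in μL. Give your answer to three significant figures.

Step 1: 1.5 mL + 36 mL = 37.5 mL total → factor 37.5/1.5 = 25
Step 2: v brought to 2000 μL → factor = 2000 μL/v
Step 3: 3-fold → factor 3
Step 4: 3 mL + 57 mL = 60 mL total → factor 60/3 = 20
Product of known-step factors = 1500
Overall factor = 4.00 × 10^8 PFU/mL / (2.67 × 10^4 PFU/mL) = 14981
Step-2 factor = 14981 / 1500 = 9.9875
v = 2000 μL / 9.9875 = 200 μL

200 μL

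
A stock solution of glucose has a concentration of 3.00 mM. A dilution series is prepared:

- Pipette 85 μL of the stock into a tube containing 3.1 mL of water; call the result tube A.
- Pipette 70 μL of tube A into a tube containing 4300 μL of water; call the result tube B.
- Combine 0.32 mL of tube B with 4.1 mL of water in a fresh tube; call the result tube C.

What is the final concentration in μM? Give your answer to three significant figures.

0.0928 μM

Step 1: 85 μL + 3.1 mL = 3185 μL total → factor 3185/85 = 37.471
Step 2: 70 μL + 4300 μL = 4370 μL total → factor 4370/70 = 62.429
Step 3: 0.32 mL + 4.1 mL = 4.42 mL total → factor 4.42/0.32 = 13.812
Overall dilution factor = 37.471 × 62.429 × 13.812 = 32311
Final = 3.00 mM / 32311 = 9.285 × 10^-5 mM = 0.0928 μM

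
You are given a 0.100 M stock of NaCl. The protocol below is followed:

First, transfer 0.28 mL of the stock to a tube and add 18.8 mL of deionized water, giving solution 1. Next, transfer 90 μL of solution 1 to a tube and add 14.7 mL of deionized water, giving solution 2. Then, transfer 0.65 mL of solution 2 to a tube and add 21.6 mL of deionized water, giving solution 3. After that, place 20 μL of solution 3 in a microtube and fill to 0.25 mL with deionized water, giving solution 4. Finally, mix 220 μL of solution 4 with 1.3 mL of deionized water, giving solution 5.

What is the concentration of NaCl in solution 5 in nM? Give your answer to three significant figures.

3.02 nM

Step 1: 0.28 mL + 18.8 mL = 19.08 mL total → factor 19.08/0.28 = 68.143
Step 2: 90 μL + 14.7 mL = 14790 μL total → factor 14790/90 = 164.33
Step 3: 0.65 mL + 21.6 mL = 22.25 mL total → factor 22.25/0.65 = 34.231
Step 4: 20 μL brought to 0.25 mL → factor 250/20 = 12.5
Step 5: 220 μL + 1.3 mL = 1520 μL total → factor 1520/220 = 6.9091
Overall dilution factor = 68.143 × 164.33 × 34.231 × 12.5 × 6.9091 = 3.3105 × 10^7
Final = 0.100 M / 3.3105 × 10^7 = 3.021 × 10^-9 M = 3.02 nM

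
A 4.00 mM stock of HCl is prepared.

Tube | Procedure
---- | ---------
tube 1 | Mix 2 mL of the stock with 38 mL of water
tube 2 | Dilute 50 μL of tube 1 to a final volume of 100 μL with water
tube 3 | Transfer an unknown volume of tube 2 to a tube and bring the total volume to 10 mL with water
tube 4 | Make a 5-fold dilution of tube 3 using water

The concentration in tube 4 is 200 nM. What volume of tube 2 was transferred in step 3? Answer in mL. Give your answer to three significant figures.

0.100 mL

Step 1: 2 mL + 38 mL = 40 mL total → factor 40/2 = 20
Step 2: 50 μL brought to 100 μL → factor 100/50 = 2
Step 3: v brought to 10 mL → factor = 10 mL/v
Step 4: 5-fold → factor 5
Product of known-step factors = 200
Overall factor = 4.00 mM / (200 nM) = 20000
Step-3 factor = 20000 / 200 = 100
v = 10 mL / 100 = 0.100 mL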